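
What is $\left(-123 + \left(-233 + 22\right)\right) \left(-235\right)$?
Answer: $78490$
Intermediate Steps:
$\left(-123 + \left(-233 + 22\right)\right) \left(-235\right) = \left(-123 - 211\right) \left(-235\right) = \left(-334\right) \left(-235\right) = 78490$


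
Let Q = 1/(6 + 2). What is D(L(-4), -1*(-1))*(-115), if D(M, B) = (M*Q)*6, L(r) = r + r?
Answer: 690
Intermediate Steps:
Q = ⅛ (Q = 1/8 = ⅛ ≈ 0.12500)
L(r) = 2*r
D(M, B) = 3*M/4 (D(M, B) = (M*(⅛))*6 = (M/8)*6 = 3*M/4)
D(L(-4), -1*(-1))*(-115) = (3*(2*(-4))/4)*(-115) = ((¾)*(-8))*(-115) = -6*(-115) = 690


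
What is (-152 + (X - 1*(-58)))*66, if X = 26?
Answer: -4488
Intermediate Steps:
(-152 + (X - 1*(-58)))*66 = (-152 + (26 - 1*(-58)))*66 = (-152 + (26 + 58))*66 = (-152 + 84)*66 = -68*66 = -4488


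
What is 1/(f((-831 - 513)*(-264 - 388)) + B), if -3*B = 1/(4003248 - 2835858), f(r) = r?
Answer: 3502170/3068909544959 ≈ 1.1412e-6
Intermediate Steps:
B = -1/3502170 (B = -1/(3*(4003248 - 2835858)) = -⅓/1167390 = -⅓*1/1167390 = -1/3502170 ≈ -2.8554e-7)
1/(f((-831 - 513)*(-264 - 388)) + B) = 1/((-831 - 513)*(-264 - 388) - 1/3502170) = 1/(-1344*(-652) - 1/3502170) = 1/(876288 - 1/3502170) = 1/(3068909544959/3502170) = 3502170/3068909544959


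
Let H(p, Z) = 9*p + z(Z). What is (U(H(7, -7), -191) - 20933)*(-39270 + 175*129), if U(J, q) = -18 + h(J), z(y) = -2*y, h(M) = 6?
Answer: 349676775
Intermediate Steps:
H(p, Z) = -2*Z + 9*p (H(p, Z) = 9*p - 2*Z = -2*Z + 9*p)
U(J, q) = -12 (U(J, q) = -18 + 6 = -12)
(U(H(7, -7), -191) - 20933)*(-39270 + 175*129) = (-12 - 20933)*(-39270 + 175*129) = -20945*(-39270 + 22575) = -20945*(-16695) = 349676775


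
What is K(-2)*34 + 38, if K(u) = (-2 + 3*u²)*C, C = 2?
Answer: 718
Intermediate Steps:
K(u) = -4 + 6*u² (K(u) = (-2 + 3*u²)*2 = -4 + 6*u²)
K(-2)*34 + 38 = (-4 + 6*(-2)²)*34 + 38 = (-4 + 6*4)*34 + 38 = (-4 + 24)*34 + 38 = 20*34 + 38 = 680 + 38 = 718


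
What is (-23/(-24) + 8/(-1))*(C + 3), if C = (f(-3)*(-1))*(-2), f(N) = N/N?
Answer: -845/24 ≈ -35.208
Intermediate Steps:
f(N) = 1
C = 2 (C = (1*(-1))*(-2) = -1*(-2) = 2)
(-23/(-24) + 8/(-1))*(C + 3) = (-23/(-24) + 8/(-1))*(2 + 3) = (-23*(-1/24) + 8*(-1))*5 = (23/24 - 8)*5 = -169/24*5 = -845/24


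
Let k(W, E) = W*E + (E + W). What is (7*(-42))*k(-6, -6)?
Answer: -7056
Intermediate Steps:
k(W, E) = E + W + E*W (k(W, E) = E*W + (E + W) = E + W + E*W)
(7*(-42))*k(-6, -6) = (7*(-42))*(-6 - 6 - 6*(-6)) = -294*(-6 - 6 + 36) = -294*24 = -7056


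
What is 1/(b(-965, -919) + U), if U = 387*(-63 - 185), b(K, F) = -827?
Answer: -1/96803 ≈ -1.0330e-5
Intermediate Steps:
U = -95976 (U = 387*(-248) = -95976)
1/(b(-965, -919) + U) = 1/(-827 - 95976) = 1/(-96803) = -1/96803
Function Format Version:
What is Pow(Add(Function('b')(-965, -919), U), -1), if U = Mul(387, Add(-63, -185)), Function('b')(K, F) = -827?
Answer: Rational(-1, 96803) ≈ -1.0330e-5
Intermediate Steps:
U = -95976 (U = Mul(387, -248) = -95976)
Pow(Add(Function('b')(-965, -919), U), -1) = Pow(Add(-827, -95976), -1) = Pow(-96803, -1) = Rational(-1, 96803)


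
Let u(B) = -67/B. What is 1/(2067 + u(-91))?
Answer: 91/188164 ≈ 0.00048362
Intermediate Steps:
1/(2067 + u(-91)) = 1/(2067 - 67/(-91)) = 1/(2067 - 67*(-1/91)) = 1/(2067 + 67/91) = 1/(188164/91) = 91/188164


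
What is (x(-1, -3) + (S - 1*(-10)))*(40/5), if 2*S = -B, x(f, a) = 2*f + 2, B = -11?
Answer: 124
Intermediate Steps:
x(f, a) = 2 + 2*f
S = 11/2 (S = (-1*(-11))/2 = (1/2)*11 = 11/2 ≈ 5.5000)
(x(-1, -3) + (S - 1*(-10)))*(40/5) = ((2 + 2*(-1)) + (11/2 - 1*(-10)))*(40/5) = ((2 - 2) + (11/2 + 10))*(40*(1/5)) = (0 + 31/2)*8 = (31/2)*8 = 124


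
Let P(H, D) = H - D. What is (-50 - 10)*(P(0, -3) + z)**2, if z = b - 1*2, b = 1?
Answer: -240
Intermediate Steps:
z = -1 (z = 1 - 1*2 = 1 - 2 = -1)
(-50 - 10)*(P(0, -3) + z)**2 = (-50 - 10)*((0 - 1*(-3)) - 1)**2 = -60*((0 + 3) - 1)**2 = -60*(3 - 1)**2 = -60*2**2 = -60*4 = -240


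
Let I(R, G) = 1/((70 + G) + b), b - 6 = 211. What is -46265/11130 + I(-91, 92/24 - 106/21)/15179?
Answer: -561945568123/135187604454 ≈ -4.1568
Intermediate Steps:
b = 217 (b = 6 + 211 = 217)
I(R, G) = 1/(287 + G) (I(R, G) = 1/((70 + G) + 217) = 1/(287 + G))
-46265/11130 + I(-91, 92/24 - 106/21)/15179 = -46265/11130 + 1/((287 + (92/24 - 106/21))*15179) = -46265*1/11130 + (1/15179)/(287 + (92*(1/24) - 106*1/21)) = -9253/2226 + (1/15179)/(287 + (23/6 - 106/21)) = -9253/2226 + (1/15179)/(287 - 17/14) = -9253/2226 + (1/15179)/(4001/14) = -9253/2226 + (14/4001)*(1/15179) = -9253/2226 + 14/60731179 = -561945568123/135187604454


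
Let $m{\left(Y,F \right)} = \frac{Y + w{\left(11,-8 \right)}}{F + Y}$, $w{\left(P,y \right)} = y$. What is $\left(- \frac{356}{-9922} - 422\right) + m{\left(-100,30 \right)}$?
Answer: $- \frac{72999846}{173635} \approx -420.42$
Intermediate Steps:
$m{\left(Y,F \right)} = \frac{-8 + Y}{F + Y}$ ($m{\left(Y,F \right)} = \frac{Y - 8}{F + Y} = \frac{-8 + Y}{F + Y}$)
$\left(- \frac{356}{-9922} - 422\right) + m{\left(-100,30 \right)} = \left(- \frac{356}{-9922} - 422\right) + \frac{-8 - 100}{30 - 100} = \left(\left(-356\right) \left(- \frac{1}{9922}\right) - 422\right) + \frac{1}{-70} \left(-108\right) = \left(\frac{178}{4961} - 422\right) - - \frac{54}{35} = - \frac{2093364}{4961} + \frac{54}{35} = - \frac{72999846}{173635}$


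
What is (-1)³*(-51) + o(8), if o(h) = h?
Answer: 59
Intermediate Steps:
(-1)³*(-51) + o(8) = (-1)³*(-51) + 8 = -1*(-51) + 8 = 51 + 8 = 59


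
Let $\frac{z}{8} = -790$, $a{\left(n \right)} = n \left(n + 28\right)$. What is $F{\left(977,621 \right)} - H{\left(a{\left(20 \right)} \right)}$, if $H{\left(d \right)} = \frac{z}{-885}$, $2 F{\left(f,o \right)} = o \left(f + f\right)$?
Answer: $\frac{107387645}{177} \approx 6.0671 \cdot 10^{5}$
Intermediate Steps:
$a{\left(n \right)} = n \left(28 + n\right)$
$z = -6320$ ($z = 8 \left(-790\right) = -6320$)
$F{\left(f,o \right)} = f o$ ($F{\left(f,o \right)} = \frac{o \left(f + f\right)}{2} = \frac{o 2 f}{2} = \frac{2 f o}{2} = f o$)
$H{\left(d \right)} = \frac{1264}{177}$ ($H{\left(d \right)} = - \frac{6320}{-885} = \left(-6320\right) \left(- \frac{1}{885}\right) = \frac{1264}{177}$)
$F{\left(977,621 \right)} - H{\left(a{\left(20 \right)} \right)} = 977 \cdot 621 - \frac{1264}{177} = 606717 - \frac{1264}{177} = \frac{107387645}{177}$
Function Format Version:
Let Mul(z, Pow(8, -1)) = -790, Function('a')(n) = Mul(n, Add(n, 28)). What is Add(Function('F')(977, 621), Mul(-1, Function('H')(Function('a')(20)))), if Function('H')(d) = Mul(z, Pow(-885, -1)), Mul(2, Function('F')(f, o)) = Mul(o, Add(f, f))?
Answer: Rational(107387645, 177) ≈ 6.0671e+5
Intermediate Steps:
Function('a')(n) = Mul(n, Add(28, n))
z = -6320 (z = Mul(8, -790) = -6320)
Function('F')(f, o) = Mul(f, o) (Function('F')(f, o) = Mul(Rational(1, 2), Mul(o, Add(f, f))) = Mul(Rational(1, 2), Mul(o, Mul(2, f))) = Mul(Rational(1, 2), Mul(2, f, o)) = Mul(f, o))
Function('H')(d) = Rational(1264, 177) (Function('H')(d) = Mul(-6320, Pow(-885, -1)) = Mul(-6320, Rational(-1, 885)) = Rational(1264, 177))
Add(Function('F')(977, 621), Mul(-1, Function('H')(Function('a')(20)))) = Add(Mul(977, 621), Mul(-1, Rational(1264, 177))) = Add(606717, Rational(-1264, 177)) = Rational(107387645, 177)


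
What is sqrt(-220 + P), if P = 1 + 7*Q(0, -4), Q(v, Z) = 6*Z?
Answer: 3*I*sqrt(43) ≈ 19.672*I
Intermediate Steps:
P = -167 (P = 1 + 7*(6*(-4)) = 1 + 7*(-24) = 1 - 168 = -167)
sqrt(-220 + P) = sqrt(-220 - 167) = sqrt(-387) = 3*I*sqrt(43)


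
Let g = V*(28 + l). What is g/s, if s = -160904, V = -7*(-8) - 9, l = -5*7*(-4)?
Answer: -987/20113 ≈ -0.049073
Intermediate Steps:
l = 140 (l = -35*(-4) = 140)
V = 47 (V = 56 - 9 = 47)
g = 7896 (g = 47*(28 + 140) = 47*168 = 7896)
g/s = 7896/(-160904) = 7896*(-1/160904) = -987/20113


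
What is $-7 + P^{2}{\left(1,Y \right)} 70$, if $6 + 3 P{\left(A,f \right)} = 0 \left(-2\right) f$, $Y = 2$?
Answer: $273$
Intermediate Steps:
$P{\left(A,f \right)} = -2$ ($P{\left(A,f \right)} = -2 + \frac{0 \left(-2\right) f}{3} = -2 + \frac{0 f}{3} = -2 + \frac{1}{3} \cdot 0 = -2 + 0 = -2$)
$-7 + P^{2}{\left(1,Y \right)} 70 = -7 + \left(-2\right)^{2} \cdot 70 = -7 + 4 \cdot 70 = -7 + 280 = 273$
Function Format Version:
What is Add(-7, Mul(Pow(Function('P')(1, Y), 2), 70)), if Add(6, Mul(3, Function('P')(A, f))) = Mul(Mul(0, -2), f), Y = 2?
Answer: 273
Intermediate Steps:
Function('P')(A, f) = -2 (Function('P')(A, f) = Add(-2, Mul(Rational(1, 3), Mul(Mul(0, -2), f))) = Add(-2, Mul(Rational(1, 3), Mul(0, f))) = Add(-2, Mul(Rational(1, 3), 0)) = Add(-2, 0) = -2)
Add(-7, Mul(Pow(Function('P')(1, Y), 2), 70)) = Add(-7, Mul(Pow(-2, 2), 70)) = Add(-7, Mul(4, 70)) = Add(-7, 280) = 273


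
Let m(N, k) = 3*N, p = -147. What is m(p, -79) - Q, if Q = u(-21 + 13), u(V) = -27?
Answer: -414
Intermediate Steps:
Q = -27
m(p, -79) - Q = 3*(-147) - 1*(-27) = -441 + 27 = -414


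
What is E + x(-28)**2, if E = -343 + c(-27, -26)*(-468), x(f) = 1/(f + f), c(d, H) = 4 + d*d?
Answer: -1076861631/3136 ≈ -3.4339e+5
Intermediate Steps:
c(d, H) = 4 + d**2
x(f) = 1/(2*f)
E = -343387 (E = -343 + (4 + (-27)**2)*(-468) = -343 + (4 + 729)*(-468) = -343 + 733*(-468) = -343 - 343044 = -343387)
E + x(-28)**2 = -343387 + ((1/2)/(-28))**2 = -343387 + ((1/2)*(-1/28))**2 = -343387 + (-1/56)**2 = -343387 + 1/3136 = -1076861631/3136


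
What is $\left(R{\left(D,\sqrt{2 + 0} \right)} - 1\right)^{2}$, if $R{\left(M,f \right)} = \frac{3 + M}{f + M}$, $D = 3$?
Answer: $\frac{\left(-3 + \sqrt{2}\right)^{2}}{\left(3 + \sqrt{2}\right)^{2}} \approx 0.12906$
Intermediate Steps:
$R{\left(M,f \right)} = \frac{3 + M}{M + f}$
$\left(R{\left(D,\sqrt{2 + 0} \right)} - 1\right)^{2} = \left(\frac{3 + 3}{3 + \sqrt{2 + 0}} - 1\right)^{2} = \left(\frac{1}{3 + \sqrt{2}} \cdot 6 - 1\right)^{2} = \left(\frac{6}{3 + \sqrt{2}} - 1\right)^{2} = \left(-1 + \frac{6}{3 + \sqrt{2}}\right)^{2}$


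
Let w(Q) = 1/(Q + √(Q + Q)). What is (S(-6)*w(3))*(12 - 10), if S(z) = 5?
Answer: 10 - 10*√6/3 ≈ 1.8350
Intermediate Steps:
w(Q) = 1/(Q + √2*√Q) (w(Q) = 1/(Q + √(2*Q)) = 1/(Q + √2*√Q))
(S(-6)*w(3))*(12 - 10) = (5/(3 + √2*√3))*(12 - 10) = (5/(3 + √6))*2 = 10/(3 + √6)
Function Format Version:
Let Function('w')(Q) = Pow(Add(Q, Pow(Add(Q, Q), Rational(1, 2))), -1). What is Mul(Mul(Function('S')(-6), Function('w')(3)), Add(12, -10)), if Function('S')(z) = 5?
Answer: Add(10, Mul(Rational(-10, 3), Pow(6, Rational(1, 2)))) ≈ 1.8350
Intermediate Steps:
Function('w')(Q) = Pow(Add(Q, Mul(Pow(2, Rational(1, 2)), Pow(Q, Rational(1, 2)))), -1) (Function('w')(Q) = Pow(Add(Q, Pow(Mul(2, Q), Rational(1, 2))), -1) = Pow(Add(Q, Mul(Pow(2, Rational(1, 2)), Pow(Q, Rational(1, 2)))), -1))
Mul(Mul(Function('S')(-6), Function('w')(3)), Add(12, -10)) = Mul(Mul(5, Pow(Add(3, Mul(Pow(2, Rational(1, 2)), Pow(3, Rational(1, 2)))), -1)), Add(12, -10)) = Mul(Mul(5, Pow(Add(3, Pow(6, Rational(1, 2))), -1)), 2) = Mul(10, Pow(Add(3, Pow(6, Rational(1, 2))), -1))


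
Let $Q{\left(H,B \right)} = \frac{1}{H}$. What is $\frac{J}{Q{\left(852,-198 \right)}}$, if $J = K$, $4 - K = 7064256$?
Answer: $-6018742704$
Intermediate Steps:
$K = -7064252$ ($K = 4 - 7064256 = -7064252$)
$J = -7064252$
$\frac{J}{Q{\left(852,-198 \right)}} = - \frac{7064252}{\frac{1}{852}} = - 7064252 \frac{1}{\frac{1}{852}} = \left(-7064252\right) 852 = -6018742704$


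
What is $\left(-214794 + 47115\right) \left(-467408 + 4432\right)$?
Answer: $77631352704$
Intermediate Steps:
$\left(-214794 + 47115\right) \left(-467408 + 4432\right) = \left(-167679\right) \left(-462976\right) = 77631352704$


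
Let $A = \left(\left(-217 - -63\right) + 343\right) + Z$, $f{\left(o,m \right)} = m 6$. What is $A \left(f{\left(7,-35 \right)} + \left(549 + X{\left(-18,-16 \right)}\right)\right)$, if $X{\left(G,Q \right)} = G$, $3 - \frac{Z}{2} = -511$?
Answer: $390657$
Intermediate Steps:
$Z = 1028$ ($Z = 6 - -1022 = 6 + 1022 = 1028$)
$f{\left(o,m \right)} = 6 m$
$A = 1217$ ($A = \left(\left(-217 - -63\right) + 343\right) + 1028 = \left(\left(-217 + 63\right) + 343\right) + 1028 = \left(-154 + 343\right) + 1028 = 189 + 1028 = 1217$)
$A \left(f{\left(7,-35 \right)} + \left(549 + X{\left(-18,-16 \right)}\right)\right) = 1217 \left(6 \left(-35\right) + \left(549 - 18\right)\right) = 1217 \left(-210 + 531\right) = 1217 \cdot 321 = 390657$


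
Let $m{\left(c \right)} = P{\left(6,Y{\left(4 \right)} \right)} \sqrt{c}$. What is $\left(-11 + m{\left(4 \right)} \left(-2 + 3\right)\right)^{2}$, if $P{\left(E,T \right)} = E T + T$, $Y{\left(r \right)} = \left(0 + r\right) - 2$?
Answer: $289$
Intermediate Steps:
$Y{\left(r \right)} = -2 + r$ ($Y{\left(r \right)} = r - 2 = -2 + r$)
$P{\left(E,T \right)} = T + E T$
$m{\left(c \right)} = 14 \sqrt{c}$ ($m{\left(c \right)} = \left(-2 + 4\right) \left(1 + 6\right) \sqrt{c} = 2 \cdot 7 \sqrt{c} = 14 \sqrt{c}$)
$\left(-11 + m{\left(4 \right)} \left(-2 + 3\right)\right)^{2} = \left(-11 + 14 \sqrt{4} \left(-2 + 3\right)\right)^{2} = \left(-11 + 14 \cdot 2 \cdot 1\right)^{2} = \left(-11 + 28 \cdot 1\right)^{2} = \left(-11 + 28\right)^{2} = 17^{2} = 289$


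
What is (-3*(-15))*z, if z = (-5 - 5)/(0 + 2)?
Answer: -225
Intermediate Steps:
z = -5 (z = -10/2 = -10*½ = -5)
(-3*(-15))*z = -3*(-15)*(-5) = 45*(-5) = -225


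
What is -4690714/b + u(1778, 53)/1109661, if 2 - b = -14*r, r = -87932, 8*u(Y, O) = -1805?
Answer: 20819298532801/5464174941624 ≈ 3.8101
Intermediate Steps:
u(Y, O) = -1805/8 (u(Y, O) = (⅛)*(-1805) = -1805/8)
b = -1231046 (b = 2 - (-14)*(-87932) = 2 - 1*1231048 = 2 - 1231048 = -1231046)
-4690714/b + u(1778, 53)/1109661 = -4690714/(-1231046) - 1805/8/1109661 = -4690714*(-1/1231046) - 1805/8*1/1109661 = 2345357/615523 - 1805/8877288 = 20819298532801/5464174941624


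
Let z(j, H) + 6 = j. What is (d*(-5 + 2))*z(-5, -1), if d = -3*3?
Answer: -297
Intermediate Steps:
z(j, H) = -6 + j
d = -9
(d*(-5 + 2))*z(-5, -1) = (-9*(-5 + 2))*(-6 - 5) = -9*(-3)*(-11) = 27*(-11) = -297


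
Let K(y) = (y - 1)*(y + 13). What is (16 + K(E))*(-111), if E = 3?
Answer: -5328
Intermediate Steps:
K(y) = (-1 + y)*(13 + y)
(16 + K(E))*(-111) = (16 + (-13 + 3² + 12*3))*(-111) = (16 + (-13 + 9 + 36))*(-111) = (16 + 32)*(-111) = 48*(-111) = -5328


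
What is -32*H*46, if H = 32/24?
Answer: -5888/3 ≈ -1962.7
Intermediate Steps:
H = 4/3 (H = 32*(1/24) = 4/3 ≈ 1.3333)
-32*H*46 = -32*4/3*46 = -128/3*46 = -5888/3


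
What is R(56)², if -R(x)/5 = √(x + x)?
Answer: 2800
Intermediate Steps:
R(x) = -5*√2*√x (R(x) = -5*√(x + x) = -5*√2*√x)
R(56)² = (-5*√2*√56)² = (-5*√2*2*√14)² = (-20*√7)² = 2800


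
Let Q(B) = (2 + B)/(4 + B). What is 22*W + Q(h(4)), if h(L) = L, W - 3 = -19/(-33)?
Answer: 953/12 ≈ 79.417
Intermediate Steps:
W = 118/33 (W = 3 - 19/(-33) = 3 - 19*(-1/33) = 3 + 19/33 = 118/33 ≈ 3.5758)
Q(B) = (2 + B)/(4 + B)
22*W + Q(h(4)) = 22*(118/33) + (2 + 4)/(4 + 4) = 236/3 + 6/8 = 236/3 + (⅛)*6 = 236/3 + ¾ = 953/12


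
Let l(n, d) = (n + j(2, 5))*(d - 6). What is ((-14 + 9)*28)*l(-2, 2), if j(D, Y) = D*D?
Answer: 1120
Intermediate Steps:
j(D, Y) = D**2
l(n, d) = (-6 + d)*(4 + n) (l(n, d) = (n + 2**2)*(d - 6) = (n + 4)*(-6 + d) = (4 + n)*(-6 + d) = (-6 + d)*(4 + n))
((-14 + 9)*28)*l(-2, 2) = ((-14 + 9)*28)*(-24 - 6*(-2) + 4*2 + 2*(-2)) = (-5*28)*(-24 + 12 + 8 - 4) = -140*(-8) = 1120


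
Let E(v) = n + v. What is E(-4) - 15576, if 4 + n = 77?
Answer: -15507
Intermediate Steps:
n = 73 (n = -4 + 77 = 73)
E(v) = 73 + v
E(-4) - 15576 = (73 - 4) - 15576 = 69 - 15576 = -15507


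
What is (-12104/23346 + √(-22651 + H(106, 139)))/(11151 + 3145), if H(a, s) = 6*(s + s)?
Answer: -1513/41719302 + I*√20983/14296 ≈ -3.6266e-5 + 0.010133*I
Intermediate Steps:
H(a, s) = 12*s (H(a, s) = 6*(2*s) = 12*s)
(-12104/23346 + √(-22651 + H(106, 139)))/(11151 + 3145) = (-12104/23346 + √(-22651 + 12*139))/(11151 + 3145) = (-12104*1/23346 + √(-22651 + 1668))/14296 = (-6052/11673 + √(-20983))*(1/14296) = (-6052/11673 + I*√20983)*(1/14296) = -1513/41719302 + I*√20983/14296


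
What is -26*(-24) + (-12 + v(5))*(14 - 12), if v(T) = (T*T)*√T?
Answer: 600 + 50*√5 ≈ 711.80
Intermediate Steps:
v(T) = T^(5/2) (v(T) = T²*√T = T^(5/2))
-26*(-24) + (-12 + v(5))*(14 - 12) = -26*(-24) + (-12 + 5^(5/2))*(14 - 12) = 624 + (-12 + 25*√5)*2 = 624 + (-24 + 50*√5) = 600 + 50*√5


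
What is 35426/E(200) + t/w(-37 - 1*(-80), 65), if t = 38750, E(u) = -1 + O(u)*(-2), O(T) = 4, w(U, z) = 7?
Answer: 100768/63 ≈ 1599.5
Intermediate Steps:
E(u) = -9 (E(u) = -1 + 4*(-2) = -1 - 8 = -9)
35426/E(200) + t/w(-37 - 1*(-80), 65) = 35426/(-9) + 38750/7 = 35426*(-1/9) + 38750*(1/7) = -35426/9 + 38750/7 = 100768/63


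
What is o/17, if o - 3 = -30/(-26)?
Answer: 54/221 ≈ 0.24434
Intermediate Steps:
o = 54/13 (o = 3 - 30/(-26) = 3 - 30*(-1/26) = 3 + 15/13 = 54/13 ≈ 4.1538)
o/17 = (54/13)/17 = (54/13)*(1/17) = 54/221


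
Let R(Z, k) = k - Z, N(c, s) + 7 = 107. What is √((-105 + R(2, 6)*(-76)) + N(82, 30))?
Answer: I*√309 ≈ 17.578*I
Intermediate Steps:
N(c, s) = 100 (N(c, s) = -7 + 107 = 100)
√((-105 + R(2, 6)*(-76)) + N(82, 30)) = √((-105 + (6 - 1*2)*(-76)) + 100) = √((-105 + (6 - 2)*(-76)) + 100) = √((-105 + 4*(-76)) + 100) = √((-105 - 304) + 100) = √(-409 + 100) = √(-309) = I*√309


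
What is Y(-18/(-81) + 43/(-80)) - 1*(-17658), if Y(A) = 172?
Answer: 17830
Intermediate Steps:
Y(-18/(-81) + 43/(-80)) - 1*(-17658) = 172 - 1*(-17658) = 172 + 17658 = 17830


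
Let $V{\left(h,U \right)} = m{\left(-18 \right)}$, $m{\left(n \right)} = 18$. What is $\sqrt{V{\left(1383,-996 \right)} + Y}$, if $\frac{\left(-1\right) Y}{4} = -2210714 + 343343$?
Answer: $\sqrt{7469502} \approx 2733.0$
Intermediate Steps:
$V{\left(h,U \right)} = 18$
$Y = 7469484$ ($Y = - 4 \left(-2210714 + 343343\right) = \left(-4\right) \left(-1867371\right) = 7469484$)
$\sqrt{V{\left(1383,-996 \right)} + Y} = \sqrt{18 + 7469484} = \sqrt{7469502}$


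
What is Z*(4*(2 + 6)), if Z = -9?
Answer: -288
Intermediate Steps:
Z*(4*(2 + 6)) = -36*(2 + 6) = -36*8 = -9*32 = -288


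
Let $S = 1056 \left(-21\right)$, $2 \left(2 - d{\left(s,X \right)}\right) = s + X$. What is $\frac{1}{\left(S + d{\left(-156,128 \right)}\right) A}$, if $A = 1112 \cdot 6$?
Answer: $- \frac{1}{147851520} \approx -6.7635 \cdot 10^{-9}$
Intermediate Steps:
$d{\left(s,X \right)} = 2 - \frac{X}{2} - \frac{s}{2}$ ($d{\left(s,X \right)} = 2 - \frac{s + X}{2} = 2 - \frac{X + s}{2} = 2 - \left(\frac{X}{2} + \frac{s}{2}\right) = 2 - \frac{X}{2} - \frac{s}{2}$)
$A = 6672$
$S = -22176$
$\frac{1}{\left(S + d{\left(-156,128 \right)}\right) A} = \frac{1}{\left(-22176 - -16\right) 6672} = \frac{1}{-22176 + \left(2 - 64 + 78\right)} \frac{1}{6672} = \frac{1}{-22176 + 16} \cdot \frac{1}{6672} = \frac{1}{-22160} \cdot \frac{1}{6672} = \left(- \frac{1}{22160}\right) \frac{1}{6672} = - \frac{1}{147851520}$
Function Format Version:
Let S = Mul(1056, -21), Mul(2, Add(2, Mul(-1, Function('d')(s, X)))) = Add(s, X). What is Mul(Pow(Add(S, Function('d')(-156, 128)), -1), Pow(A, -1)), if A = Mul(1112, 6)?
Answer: Rational(-1, 147851520) ≈ -6.7635e-9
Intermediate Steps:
Function('d')(s, X) = Add(2, Mul(Rational(-1, 2), X), Mul(Rational(-1, 2), s)) (Function('d')(s, X) = Add(2, Mul(Rational(-1, 2), Add(s, X))) = Add(2, Mul(Rational(-1, 2), Add(X, s))) = Add(2, Add(Mul(Rational(-1, 2), X), Mul(Rational(-1, 2), s))) = Add(2, Mul(Rational(-1, 2), X), Mul(Rational(-1, 2), s)))
A = 6672
S = -22176
Mul(Pow(Add(S, Function('d')(-156, 128)), -1), Pow(A, -1)) = Mul(Pow(Add(-22176, Add(2, Mul(Rational(-1, 2), 128), Mul(Rational(-1, 2), -156))), -1), Pow(6672, -1)) = Mul(Pow(Add(-22176, Add(2, -64, 78)), -1), Rational(1, 6672)) = Mul(Pow(Add(-22176, 16), -1), Rational(1, 6672)) = Mul(Pow(-22160, -1), Rational(1, 6672)) = Mul(Rational(-1, 22160), Rational(1, 6672)) = Rational(-1, 147851520)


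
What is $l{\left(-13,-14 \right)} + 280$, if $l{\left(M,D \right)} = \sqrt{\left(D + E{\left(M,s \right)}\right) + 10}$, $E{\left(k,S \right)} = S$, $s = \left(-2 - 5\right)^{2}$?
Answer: $280 + 3 \sqrt{5} \approx 286.71$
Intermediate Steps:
$s = 49$ ($s = \left(-7\right)^{2} = 49$)
$l{\left(M,D \right)} = \sqrt{59 + D}$ ($l{\left(M,D \right)} = \sqrt{\left(D + 49\right) + 10} = \sqrt{\left(49 + D\right) + 10} = \sqrt{59 + D}$)
$l{\left(-13,-14 \right)} + 280 = \sqrt{59 - 14} + 280 = \sqrt{45} + 280 = 3 \sqrt{5} + 280 = 280 + 3 \sqrt{5}$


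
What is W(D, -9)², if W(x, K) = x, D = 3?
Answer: 9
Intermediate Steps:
W(D, -9)² = 3² = 9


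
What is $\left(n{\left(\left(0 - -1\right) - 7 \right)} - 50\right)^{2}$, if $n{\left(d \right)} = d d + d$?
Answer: $400$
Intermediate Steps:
$n{\left(d \right)} = d + d^{2}$ ($n{\left(d \right)} = d^{2} + d = d + d^{2}$)
$\left(n{\left(\left(0 - -1\right) - 7 \right)} - 50\right)^{2} = \left(\left(\left(0 - -1\right) - 7\right) \left(1 + \left(\left(0 - -1\right) - 7\right)\right) - 50\right)^{2} = \left(\left(\left(0 + 1\right) - 7\right) \left(1 + \left(\left(0 + 1\right) - 7\right)\right) - 50\right)^{2} = \left(\left(1 - 7\right) \left(1 + \left(1 - 7\right)\right) - 50\right)^{2} = \left(- 6 \left(1 - 6\right) - 50\right)^{2} = \left(\left(-6\right) \left(-5\right) - 50\right)^{2} = \left(30 - 50\right)^{2} = \left(-20\right)^{2} = 400$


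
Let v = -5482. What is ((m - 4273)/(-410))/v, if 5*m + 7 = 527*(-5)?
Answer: -24007/11238100 ≈ -0.0021362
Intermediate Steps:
m = -2642/5 (m = -7/5 + (527*(-5))/5 = -7/5 + (1/5)*(-2635) = -7/5 - 527 = -2642/5 ≈ -528.40)
((m - 4273)/(-410))/v = ((-2642/5 - 4273)/(-410))/(-5482) = -24007/5*(-1/410)*(-1/5482) = (24007/2050)*(-1/5482) = -24007/11238100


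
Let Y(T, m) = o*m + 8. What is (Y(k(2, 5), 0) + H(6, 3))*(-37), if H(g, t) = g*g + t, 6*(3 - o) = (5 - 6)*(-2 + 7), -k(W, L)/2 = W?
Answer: -1739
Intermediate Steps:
k(W, L) = -2*W
o = 23/6 (o = 3 - (5 - 6)*(-2 + 7)/6 = 3 - (-1)*5/6 = 3 - 1/6*(-5) = 3 + 5/6 = 23/6 ≈ 3.8333)
H(g, t) = t + g**2 (H(g, t) = g**2 + t = t + g**2)
Y(T, m) = 8 + 23*m/6 (Y(T, m) = 23*m/6 + 8 = 8 + 23*m/6)
(Y(k(2, 5), 0) + H(6, 3))*(-37) = ((8 + (23/6)*0) + (3 + 6**2))*(-37) = ((8 + 0) + (3 + 36))*(-37) = (8 + 39)*(-37) = 47*(-37) = -1739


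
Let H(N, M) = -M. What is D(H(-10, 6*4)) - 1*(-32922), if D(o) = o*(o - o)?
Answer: 32922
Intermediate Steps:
D(o) = 0 (D(o) = o*0 = 0)
D(H(-10, 6*4)) - 1*(-32922) = 0 - 1*(-32922) = 0 + 32922 = 32922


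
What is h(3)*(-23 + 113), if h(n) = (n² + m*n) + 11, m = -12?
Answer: -1440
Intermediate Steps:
h(n) = 11 + n² - 12*n (h(n) = (n² - 12*n) + 11 = 11 + n² - 12*n)
h(3)*(-23 + 113) = (11 + 3² - 12*3)*(-23 + 113) = (11 + 9 - 36)*90 = -16*90 = -1440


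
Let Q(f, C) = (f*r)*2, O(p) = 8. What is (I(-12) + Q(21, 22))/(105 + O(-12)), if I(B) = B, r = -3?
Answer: -138/113 ≈ -1.2212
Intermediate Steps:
Q(f, C) = -6*f (Q(f, C) = (f*(-3))*2 = -3*f*2 = -6*f)
(I(-12) + Q(21, 22))/(105 + O(-12)) = (-12 - 6*21)/(105 + 8) = (-12 - 126)/113 = -138*1/113 = -138/113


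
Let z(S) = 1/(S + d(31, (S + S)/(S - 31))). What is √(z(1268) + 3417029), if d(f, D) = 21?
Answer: √5677465442398/1289 ≈ 1848.5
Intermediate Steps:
z(S) = 1/(21 + S) (z(S) = 1/(S + 21) = 1/(21 + S))
√(z(1268) + 3417029) = √(1/(21 + 1268) + 3417029) = √(1/1289 + 3417029) = √(4404550382/1289) = √5677465442398/1289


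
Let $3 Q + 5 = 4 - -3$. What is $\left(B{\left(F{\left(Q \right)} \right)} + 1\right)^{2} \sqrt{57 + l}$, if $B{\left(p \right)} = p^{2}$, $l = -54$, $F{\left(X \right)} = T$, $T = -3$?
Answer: $100 \sqrt{3} \approx 173.21$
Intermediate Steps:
$Q = \frac{2}{3}$ ($Q = - \frac{5}{3} + \frac{4 - -3}{3} = - \frac{5}{3} + \frac{4 + 3}{3} = - \frac{5}{3} + \frac{1}{3} \cdot 7 = - \frac{5}{3} + \frac{7}{3} = \frac{2}{3} \approx 0.66667$)
$F{\left(X \right)} = -3$
$\left(B{\left(F{\left(Q \right)} \right)} + 1\right)^{2} \sqrt{57 + l} = \left(\left(-3\right)^{2} + 1\right)^{2} \sqrt{57 - 54} = \left(9 + 1\right)^{2} \sqrt{3} = 10^{2} \sqrt{3} = 100 \sqrt{3}$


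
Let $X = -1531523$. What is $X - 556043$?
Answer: $-2087566$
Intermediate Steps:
$X - 556043 = -1531523 - 556043 = -2087566$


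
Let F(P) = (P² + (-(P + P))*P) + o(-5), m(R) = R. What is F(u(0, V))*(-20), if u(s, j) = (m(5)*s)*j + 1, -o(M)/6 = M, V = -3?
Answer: -580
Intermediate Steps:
o(M) = -6*M
u(s, j) = 1 + 5*j*s (u(s, j) = (5*s)*j + 1 = 5*j*s + 1 = 1 + 5*j*s)
F(P) = 30 - P² (F(P) = (P² + (-(P + P))*P) - 6*(-5) = (P² + (-2*P)*P) + 30 = (P² - 2*P²) + 30 = -P² + 30 = 30 - P²)
F(u(0, V))*(-20) = (30 - (1 + 5*(-3)*0)²)*(-20) = (30 - (1 + 0)²)*(-20) = (30 - 1*1²)*(-20) = (30 - 1*1)*(-20) = (30 - 1)*(-20) = 29*(-20) = -580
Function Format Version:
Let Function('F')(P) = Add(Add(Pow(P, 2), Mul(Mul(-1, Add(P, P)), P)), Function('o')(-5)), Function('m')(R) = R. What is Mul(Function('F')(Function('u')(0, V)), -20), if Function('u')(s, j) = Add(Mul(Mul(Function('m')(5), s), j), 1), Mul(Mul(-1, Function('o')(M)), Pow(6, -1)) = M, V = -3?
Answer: -580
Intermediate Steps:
Function('o')(M) = Mul(-6, M)
Function('u')(s, j) = Add(1, Mul(5, j, s)) (Function('u')(s, j) = Add(Mul(Mul(5, s), j), 1) = Add(Mul(5, j, s), 1) = Add(1, Mul(5, j, s)))
Function('F')(P) = Add(30, Mul(-1, Pow(P, 2))) (Function('F')(P) = Add(Add(Pow(P, 2), Mul(Mul(-1, Add(P, P)), P)), Mul(-6, -5)) = Add(Add(Pow(P, 2), Mul(Mul(-1, Mul(2, P)), P)), 30) = Add(Add(Pow(P, 2), Mul(Mul(-2, P), P)), 30) = Add(Add(Pow(P, 2), Mul(-2, Pow(P, 2))), 30) = Add(Mul(-1, Pow(P, 2)), 30) = Add(30, Mul(-1, Pow(P, 2))))
Mul(Function('F')(Function('u')(0, V)), -20) = Mul(Add(30, Mul(-1, Pow(Add(1, Mul(5, -3, 0)), 2))), -20) = Mul(Add(30, Mul(-1, Pow(Add(1, 0), 2))), -20) = Mul(Add(30, Mul(-1, Pow(1, 2))), -20) = Mul(Add(30, Mul(-1, 1)), -20) = Mul(Add(30, -1), -20) = Mul(29, -20) = -580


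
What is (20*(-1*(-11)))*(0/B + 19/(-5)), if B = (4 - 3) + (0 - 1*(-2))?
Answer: -836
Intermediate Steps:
B = 3 (B = 1 + (0 + 2) = 1 + 2 = 3)
(20*(-1*(-11)))*(0/B + 19/(-5)) = (20*(-1*(-11)))*(0/3 + 19/(-5)) = (20*11)*(0*(⅓) + 19*(-⅕)) = 220*(0 - 19/5) = 220*(-19/5) = -836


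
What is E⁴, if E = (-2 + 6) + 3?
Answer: 2401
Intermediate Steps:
E = 7 (E = 4 + 3 = 7)
E⁴ = 7⁴ = 2401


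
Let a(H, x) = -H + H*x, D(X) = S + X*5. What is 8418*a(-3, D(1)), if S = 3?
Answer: -176778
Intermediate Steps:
D(X) = 3 + 5*X (D(X) = 3 + X*5 = 3 + 5*X)
8418*a(-3, D(1)) = 8418*(-3*(-1 + (3 + 5*1))) = 8418*(-3*(-1 + (3 + 5))) = 8418*(-3*(-1 + 8)) = 8418*(-3*7) = 8418*(-21) = -176778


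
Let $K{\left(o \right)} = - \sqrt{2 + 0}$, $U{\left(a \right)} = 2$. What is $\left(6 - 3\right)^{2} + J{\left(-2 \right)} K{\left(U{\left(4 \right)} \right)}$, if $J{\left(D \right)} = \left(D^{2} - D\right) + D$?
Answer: $9 - 4 \sqrt{2} \approx 3.3431$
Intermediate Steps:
$K{\left(o \right)} = - \sqrt{2}$
$J{\left(D \right)} = D^{2}$
$\left(6 - 3\right)^{2} + J{\left(-2 \right)} K{\left(U{\left(4 \right)} \right)} = \left(6 - 3\right)^{2} + \left(-2\right)^{2} \left(- \sqrt{2}\right) = 3^{2} + 4 \left(- \sqrt{2}\right) = 9 - 4 \sqrt{2}$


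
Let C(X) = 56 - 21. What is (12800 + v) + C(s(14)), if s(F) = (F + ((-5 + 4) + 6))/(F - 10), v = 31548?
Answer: 44383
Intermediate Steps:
s(F) = (5 + F)/(-10 + F) (s(F) = (F + (-1 + 6))/(-10 + F) = (F + 5)/(-10 + F) = (5 + F)/(-10 + F))
C(X) = 35
(12800 + v) + C(s(14)) = (12800 + 31548) + 35 = 44348 + 35 = 44383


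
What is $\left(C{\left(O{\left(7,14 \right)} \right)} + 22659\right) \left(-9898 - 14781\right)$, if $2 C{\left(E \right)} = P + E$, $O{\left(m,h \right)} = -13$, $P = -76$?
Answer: $- \frac{1116206491}{2} \approx -5.581 \cdot 10^{8}$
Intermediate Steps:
$C{\left(E \right)} = -38 + \frac{E}{2}$ ($C{\left(E \right)} = \frac{-76 + E}{2} = -38 + \frac{E}{2}$)
$\left(C{\left(O{\left(7,14 \right)} \right)} + 22659\right) \left(-9898 - 14781\right) = \left(\left(-38 + \frac{1}{2} \left(-13\right)\right) + 22659\right) \left(-9898 - 14781\right) = \left(\left(-38 - \frac{13}{2}\right) + 22659\right) \left(-24679\right) = \left(- \frac{89}{2} + 22659\right) \left(-24679\right) = \frac{45229}{2} \left(-24679\right) = - \frac{1116206491}{2}$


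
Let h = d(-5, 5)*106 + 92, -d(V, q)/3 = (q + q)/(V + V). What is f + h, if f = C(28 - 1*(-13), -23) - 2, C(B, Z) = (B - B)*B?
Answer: 408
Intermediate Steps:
d(V, q) = -3*q/V (d(V, q) = -3*(q + q)/(V + V) = -3*2*q/(2*V) = -3*2*q*1/(2*V) = -3*q/V)
C(B, Z) = 0 (C(B, Z) = 0*B = 0)
h = 410 (h = -3*5/(-5)*106 + 92 = -3*5*(-1/5)*106 + 92 = 3*106 + 92 = 318 + 92 = 410)
f = -2 (f = 0 - 2 = -2)
f + h = -2 + 410 = 408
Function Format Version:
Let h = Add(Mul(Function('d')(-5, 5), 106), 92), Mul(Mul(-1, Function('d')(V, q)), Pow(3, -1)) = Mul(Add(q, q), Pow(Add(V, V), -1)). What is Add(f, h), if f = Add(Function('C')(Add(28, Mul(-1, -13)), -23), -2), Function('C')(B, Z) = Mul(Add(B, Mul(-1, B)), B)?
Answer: 408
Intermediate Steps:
Function('d')(V, q) = Mul(-3, q, Pow(V, -1)) (Function('d')(V, q) = Mul(-3, Mul(Add(q, q), Pow(Add(V, V), -1))) = Mul(-3, Mul(Mul(2, q), Pow(Mul(2, V), -1))) = Mul(-3, Mul(Mul(2, q), Mul(Rational(1, 2), Pow(V, -1)))) = Mul(-3, Mul(q, Pow(V, -1))) = Mul(-3, q, Pow(V, -1)))
Function('C')(B, Z) = 0 (Function('C')(B, Z) = Mul(0, B) = 0)
h = 410 (h = Add(Mul(Mul(-3, 5, Pow(-5, -1)), 106), 92) = Add(Mul(Mul(-3, 5, Rational(-1, 5)), 106), 92) = Add(Mul(3, 106), 92) = Add(318, 92) = 410)
f = -2 (f = Add(0, -2) = -2)
Add(f, h) = Add(-2, 410) = 408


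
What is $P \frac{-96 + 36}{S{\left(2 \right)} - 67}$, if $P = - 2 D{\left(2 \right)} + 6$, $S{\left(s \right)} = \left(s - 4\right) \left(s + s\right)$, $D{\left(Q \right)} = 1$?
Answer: $\frac{16}{5} \approx 3.2$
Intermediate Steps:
$S{\left(s \right)} = 2 s \left(-4 + s\right)$ ($S{\left(s \right)} = \left(-4 + s\right) 2 s = 2 s \left(-4 + s\right)$)
$P = 4$ ($P = \left(-2\right) 1 + 6 = -2 + 6 = 4$)
$P \frac{-96 + 36}{S{\left(2 \right)} - 67} = 4 \frac{-96 + 36}{2 \cdot 2 \left(-4 + 2\right) - 67} = 4 \left(- \frac{60}{2 \cdot 2 \left(-2\right) - 67}\right) = 4 \left(- \frac{60}{-8 - 67}\right) = 4 \left(- \frac{60}{-75}\right) = 4 \left(\left(-60\right) \left(- \frac{1}{75}\right)\right) = 4 \cdot \frac{4}{5} = \frac{16}{5}$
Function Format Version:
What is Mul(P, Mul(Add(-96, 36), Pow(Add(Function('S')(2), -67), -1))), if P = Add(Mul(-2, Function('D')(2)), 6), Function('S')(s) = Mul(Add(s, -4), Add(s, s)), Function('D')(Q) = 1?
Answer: Rational(16, 5) ≈ 3.2000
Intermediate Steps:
Function('S')(s) = Mul(2, s, Add(-4, s)) (Function('S')(s) = Mul(Add(-4, s), Mul(2, s)) = Mul(2, s, Add(-4, s)))
P = 4 (P = Add(Mul(-2, 1), 6) = Add(-2, 6) = 4)
Mul(P, Mul(Add(-96, 36), Pow(Add(Function('S')(2), -67), -1))) = Mul(4, Mul(Add(-96, 36), Pow(Add(Mul(2, 2, Add(-4, 2)), -67), -1))) = Mul(4, Mul(-60, Pow(Add(Mul(2, 2, -2), -67), -1))) = Mul(4, Mul(-60, Pow(Add(-8, -67), -1))) = Mul(4, Mul(-60, Pow(-75, -1))) = Mul(4, Mul(-60, Rational(-1, 75))) = Mul(4, Rational(4, 5)) = Rational(16, 5)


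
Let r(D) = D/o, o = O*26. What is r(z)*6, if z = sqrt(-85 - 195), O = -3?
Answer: -2*I*sqrt(70)/13 ≈ -1.2872*I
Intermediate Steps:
o = -78 (o = -3*26 = -78)
z = 2*I*sqrt(70) (z = sqrt(-280) = 2*I*sqrt(70) ≈ 16.733*I)
r(D) = -D/78 (r(D) = D/(-78) = D*(-1/78) = -D/78)
r(z)*6 = -I*sqrt(70)/39*6 = -2*I*sqrt(70)/13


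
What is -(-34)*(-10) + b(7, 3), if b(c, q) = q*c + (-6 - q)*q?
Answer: -346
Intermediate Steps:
b(c, q) = c*q + q*(-6 - q)
-(-34)*(-10) + b(7, 3) = -(-34)*(-10) + 3*(-6 + 7 - 1*3) = -34*10 + 3*(-6 + 7 - 3) = -340 + 3*(-2) = -340 - 6 = -346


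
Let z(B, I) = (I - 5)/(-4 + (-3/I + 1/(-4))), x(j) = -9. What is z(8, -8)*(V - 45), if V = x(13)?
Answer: -5616/31 ≈ -181.16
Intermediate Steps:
V = -9
z(B, I) = (-5 + I)/(-17/4 - 3/I) (z(B, I) = (-5 + I)/(-4 + (-3/I + 1*(-1/4))) = (-5 + I)/(-4 + (-3/I - 1/4)) = (-5 + I)/(-4 + (-1/4 - 3/I)) = (-5 + I)/(-17/4 - 3/I))
z(8, -8)*(V - 45) = (4*(-8)*(5 - 1*(-8))/(12 + 17*(-8)))*(-9 - 45) = (4*(-8)*(5 + 8)/(12 - 136))*(-54) = (4*(-8)*13/(-124))*(-54) = (4*(-8)*(-1/124)*13)*(-54) = (104/31)*(-54) = -5616/31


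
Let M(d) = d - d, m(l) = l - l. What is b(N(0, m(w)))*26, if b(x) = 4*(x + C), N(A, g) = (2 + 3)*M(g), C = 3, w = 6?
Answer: 312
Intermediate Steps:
m(l) = 0
M(d) = 0
N(A, g) = 0 (N(A, g) = (2 + 3)*0 = 5*0 = 0)
b(x) = 12 + 4*x (b(x) = 4*(x + 3) = 4*(3 + x) = 12 + 4*x)
b(N(0, m(w)))*26 = (12 + 4*0)*26 = (12 + 0)*26 = 12*26 = 312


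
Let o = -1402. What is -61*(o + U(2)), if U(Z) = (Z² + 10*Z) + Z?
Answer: 83936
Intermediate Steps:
U(Z) = Z² + 11*Z
-61*(o + U(2)) = -61*(-1402 + 2*(11 + 2)) = -61*(-1402 + 2*13) = -61*(-1402 + 26) = -61*(-1376) = 83936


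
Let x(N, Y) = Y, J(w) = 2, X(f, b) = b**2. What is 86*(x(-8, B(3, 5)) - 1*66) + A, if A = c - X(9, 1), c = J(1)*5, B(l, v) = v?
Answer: -5237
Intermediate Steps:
c = 10 (c = 2*5 = 10)
A = 9 (A = 10 - 1*1**2 = 10 - 1*1 = 10 - 1 = 9)
86*(x(-8, B(3, 5)) - 1*66) + A = 86*(5 - 1*66) + 9 = 86*(5 - 66) + 9 = 86*(-61) + 9 = -5246 + 9 = -5237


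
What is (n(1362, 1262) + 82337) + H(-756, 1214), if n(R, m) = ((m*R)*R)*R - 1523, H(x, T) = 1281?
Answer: 3188531331231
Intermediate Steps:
n(R, m) = -1523 + m*R**3 (n(R, m) = ((R*m)*R)*R - 1523 = (m*R**2)*R - 1523 = m*R**3 - 1523 = -1523 + m*R**3)
(n(1362, 1262) + 82337) + H(-756, 1214) = ((-1523 + 1262*1362**3) + 82337) + 1281 = ((-1523 + 1262*2526569928) + 82337) + 1281 = ((-1523 + 3188531249136) + 82337) + 1281 = (3188531247613 + 82337) + 1281 = 3188531329950 + 1281 = 3188531331231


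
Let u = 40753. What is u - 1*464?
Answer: 40289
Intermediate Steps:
u - 1*464 = 40753 - 1*464 = 40753 - 464 = 40289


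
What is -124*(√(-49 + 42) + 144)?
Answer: -17856 - 124*I*√7 ≈ -17856.0 - 328.07*I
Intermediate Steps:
-124*(√(-49 + 42) + 144) = -124*(√(-7) + 144) = -124*(I*√7 + 144) = -124*(144 + I*√7) = -17856 - 124*I*√7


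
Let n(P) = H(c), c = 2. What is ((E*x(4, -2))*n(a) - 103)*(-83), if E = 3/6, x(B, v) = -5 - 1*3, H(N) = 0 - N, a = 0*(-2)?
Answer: 7885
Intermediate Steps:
a = 0
H(N) = -N
x(B, v) = -8 (x(B, v) = -5 - 3 = -8)
E = ½ (E = 3*(⅙) = ½ ≈ 0.50000)
n(P) = -2 (n(P) = -1*2 = -2)
((E*x(4, -2))*n(a) - 103)*(-83) = (((½)*(-8))*(-2) - 103)*(-83) = (-4*(-2) - 103)*(-83) = (8 - 103)*(-83) = -95*(-83) = 7885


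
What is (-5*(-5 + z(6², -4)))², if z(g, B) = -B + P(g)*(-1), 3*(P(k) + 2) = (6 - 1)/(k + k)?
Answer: 1113025/46656 ≈ 23.856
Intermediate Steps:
P(k) = -2 + 5/(6*k) (P(k) = -2 + ((6 - 1)/(k + k))/3 = -2 + (5/((2*k)))/3 = -2 + (5*(1/(2*k)))/3 = -2 + (5/(2*k))/3 = -2 + 5/(6*k))
z(g, B) = 2 - B - 5/(6*g) (z(g, B) = -B + (-2 + 5/(6*g))*(-1) = -B + (2 - 5/(6*g)) = 2 - B - 5/(6*g))
(-5*(-5 + z(6², -4)))² = (-5*(-5 + (2 - 1*(-4) - 5/(6*(6²)))))² = (-5*(-5 + (2 + 4 - ⅚/36)))² = (-5*(-5 + (2 + 4 - ⅚*1/36)))² = (-5*(-5 + (2 + 4 - 5/216)))² = (-5*(-5 + 1291/216))² = (-5*211/216)² = (-1055/216)² = 1113025/46656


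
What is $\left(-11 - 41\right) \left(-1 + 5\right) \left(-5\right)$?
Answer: $1040$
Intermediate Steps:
$\left(-11 - 41\right) \left(-1 + 5\right) \left(-5\right) = - 52 \cdot 4 \left(-5\right) = \left(-52\right) \left(-20\right) = 1040$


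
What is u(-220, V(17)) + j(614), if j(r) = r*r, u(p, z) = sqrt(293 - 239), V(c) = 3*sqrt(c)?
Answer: 376996 + 3*sqrt(6) ≈ 3.7700e+5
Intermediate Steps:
u(p, z) = 3*sqrt(6) (u(p, z) = sqrt(54) = 3*sqrt(6))
j(r) = r**2
u(-220, V(17)) + j(614) = 3*sqrt(6) + 614**2 = 3*sqrt(6) + 376996 = 376996 + 3*sqrt(6)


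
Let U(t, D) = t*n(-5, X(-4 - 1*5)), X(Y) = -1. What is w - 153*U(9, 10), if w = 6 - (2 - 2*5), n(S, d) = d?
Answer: 1391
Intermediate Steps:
U(t, D) = -t (U(t, D) = t*(-1) = -t)
w = 14 (w = 6 - (2 - 10) = 6 - 1*(-8) = 6 + 8 = 14)
w - 153*U(9, 10) = 14 - (-153)*9 = 14 - 153*(-9) = 14 + 1377 = 1391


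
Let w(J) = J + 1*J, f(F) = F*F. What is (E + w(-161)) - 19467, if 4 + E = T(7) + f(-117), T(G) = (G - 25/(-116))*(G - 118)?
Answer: -800971/116 ≈ -6904.9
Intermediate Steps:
f(F) = F²
T(G) = (-118 + G)*(25/116 + G) (T(G) = (G - 25*(-1/116))*(-118 + G) = (G + 25/116)*(-118 + G) = (25/116 + G)*(-118 + G) = (-118 + G)*(25/116 + G))
E = 1494553/116 (E = -4 + ((-1475/58 + 7² - 13663/116*7) + (-117)²) = -4 + ((-1475/58 + 49 - 95641/116) + 13689) = -4 + (-92907/116 + 13689) = -4 + 1495017/116 = 1494553/116 ≈ 12884.)
w(J) = 2*J (w(J) = J + J = 2*J)
(E + w(-161)) - 19467 = (1494553/116 + 2*(-161)) - 19467 = (1494553/116 - 322) - 19467 = 1457201/116 - 19467 = -800971/116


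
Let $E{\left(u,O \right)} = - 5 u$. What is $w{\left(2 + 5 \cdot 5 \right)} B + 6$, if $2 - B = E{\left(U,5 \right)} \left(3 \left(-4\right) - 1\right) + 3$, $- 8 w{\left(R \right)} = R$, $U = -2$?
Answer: $- \frac{3435}{8} \approx -429.38$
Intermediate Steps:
$w{\left(R \right)} = - \frac{R}{8}$
$B = 129$ ($B = 2 - \left(\left(-5\right) \left(-2\right) \left(3 \left(-4\right) - 1\right) + 3\right) = 2 - \left(10 \left(-12 - 1\right) + 3\right) = 2 - \left(10 \left(-13\right) + 3\right) = 2 - \left(-130 + 3\right) = 2 - -127 = 2 + 127 = 129$)
$w{\left(2 + 5 \cdot 5 \right)} B + 6 = - \frac{2 + 5 \cdot 5}{8} \cdot 129 + 6 = - \frac{2 + 25}{8} \cdot 129 + 6 = \left(- \frac{1}{8}\right) 27 \cdot 129 + 6 = \left(- \frac{27}{8}\right) 129 + 6 = - \frac{3483}{8} + 6 = - \frac{3435}{8}$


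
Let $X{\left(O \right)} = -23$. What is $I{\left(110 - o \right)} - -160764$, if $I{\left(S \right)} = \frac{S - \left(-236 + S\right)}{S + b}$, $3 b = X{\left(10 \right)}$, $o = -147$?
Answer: $\frac{30063045}{187} \approx 1.6077 \cdot 10^{5}$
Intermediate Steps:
$b = - \frac{23}{3}$ ($b = \frac{1}{3} \left(-23\right) = - \frac{23}{3} \approx -7.6667$)
$I{\left(S \right)} = \frac{236}{- \frac{23}{3} + S}$ ($I{\left(S \right)} = \frac{S - \left(-236 + S\right)}{S - \frac{23}{3}} = \frac{236}{- \frac{23}{3} + S}$)
$I{\left(110 - o \right)} - -160764 = \frac{708}{-23 + 3 \left(110 - -147\right)} - -160764 = \frac{708}{-23 + 3 \left(110 + 147\right)} + 160764 = \frac{708}{-23 + 3 \cdot 257} + 160764 = \frac{708}{-23 + 771} + 160764 = \frac{708}{748} + 160764 = 708 \cdot \frac{1}{748} + 160764 = \frac{177}{187} + 160764 = \frac{30063045}{187}$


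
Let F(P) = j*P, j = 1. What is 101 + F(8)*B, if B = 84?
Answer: 773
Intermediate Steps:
F(P) = P (F(P) = 1*P = P)
101 + F(8)*B = 101 + 8*84 = 101 + 672 = 773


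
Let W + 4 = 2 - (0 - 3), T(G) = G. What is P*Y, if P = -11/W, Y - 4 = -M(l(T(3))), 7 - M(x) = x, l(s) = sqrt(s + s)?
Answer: 33 - 11*sqrt(6) ≈ 6.0556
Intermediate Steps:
l(s) = sqrt(2)*sqrt(s) (l(s) = sqrt(2*s) = sqrt(2)*sqrt(s))
M(x) = 7 - x
W = 1 (W = -4 + (2 - (0 - 3)) = -4 + (2 - 1*(-3)) = -4 + (2 + 3) = -4 + 5 = 1)
Y = -3 + sqrt(6) (Y = 4 - (7 - sqrt(2)*sqrt(3)) = 4 - (7 - sqrt(6)) = 4 + (-7 + sqrt(6)) = -3 + sqrt(6) ≈ -0.55051)
P = -11 (P = -11/1 = -11*1 = -11)
P*Y = -11*(-3 + sqrt(6)) = 33 - 11*sqrt(6)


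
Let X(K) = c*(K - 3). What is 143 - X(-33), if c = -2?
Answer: 71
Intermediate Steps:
X(K) = 6 - 2*K (X(K) = -2*(K - 3) = -2*(-3 + K) = 6 - 2*K)
143 - X(-33) = 143 - (6 - 2*(-33)) = 143 - (6 + 66) = 143 - 1*72 = 143 - 72 = 71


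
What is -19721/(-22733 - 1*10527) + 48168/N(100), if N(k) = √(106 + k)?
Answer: 19721/33260 + 24084*√206/103 ≈ 3356.6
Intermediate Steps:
-19721/(-22733 - 1*10527) + 48168/N(100) = -19721/(-22733 - 1*10527) + 48168/(√(106 + 100)) = -19721/(-22733 - 10527) + 48168/(√206) = -19721/(-33260) + 48168*(√206/206) = -19721*(-1/33260) + 24084*√206/103 = 19721/33260 + 24084*√206/103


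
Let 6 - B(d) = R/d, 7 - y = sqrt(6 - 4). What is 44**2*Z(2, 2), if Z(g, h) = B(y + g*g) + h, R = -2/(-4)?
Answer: 1832424/119 - 968*sqrt(2)/119 ≈ 15387.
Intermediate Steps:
y = 7 - sqrt(2) (y = 7 - sqrt(6 - 4) = 7 - sqrt(2) ≈ 5.5858)
R = 1/2 (R = -2*(-1/4) = 1/2 ≈ 0.50000)
B(d) = 6 - 1/(2*d)
Z(g, h) = 6 + h - 1/(2*(7 + g**2 - sqrt(2))) (Z(g, h) = (6 - 1/(2*((7 - sqrt(2)) + g*g))) + h = (6 - 1/(2*((7 - sqrt(2)) + g**2))) + h = (6 - 1/(2*(7 + g**2 - sqrt(2)))) + h = 6 + h - 1/(2*(7 + g**2 - sqrt(2))))
44**2*Z(2, 2) = 44**2*((-1/2 + (6 + 2)*(7 + 2**2 - sqrt(2)))/(7 + 2**2 - sqrt(2))) = 1936*((-1/2 + 8*(7 + 4 - sqrt(2)))/(7 + 4 - sqrt(2))) = 1936*((-1/2 + 8*(11 - sqrt(2)))/(11 - sqrt(2))) = 1936*((-1/2 + (88 - 8*sqrt(2)))/(11 - sqrt(2))) = 1936*((175/2 - 8*sqrt(2))/(11 - sqrt(2))) = 1936*(175/2 - 8*sqrt(2))/(11 - sqrt(2))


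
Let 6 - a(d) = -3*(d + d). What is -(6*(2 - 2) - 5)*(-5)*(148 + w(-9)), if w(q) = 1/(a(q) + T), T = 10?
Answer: -140575/38 ≈ -3699.3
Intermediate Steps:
a(d) = 6 + 6*d (a(d) = 6 - (-3)*(d + d) = 6 - (-3)*2*d = 6 - (-6)*d = 6 + 6*d)
w(q) = 1/(16 + 6*q) (w(q) = 1/((6 + 6*q) + 10) = 1/(16 + 6*q))
-(6*(2 - 2) - 5)*(-5)*(148 + w(-9)) = -(6*(2 - 2) - 5)*(-5)*(148 + 1/(2*(8 + 3*(-9)))) = -(6*0 - 5)*(-5)*(148 + 1/(2*(8 - 27))) = -(0 - 5)*(-5)*(148 + (1/2)/(-19)) = -(-5*(-5))*(148 + (1/2)*(-1/19)) = -25*(148 - 1/38) = -25*5623/38 = -1*140575/38 = -140575/38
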